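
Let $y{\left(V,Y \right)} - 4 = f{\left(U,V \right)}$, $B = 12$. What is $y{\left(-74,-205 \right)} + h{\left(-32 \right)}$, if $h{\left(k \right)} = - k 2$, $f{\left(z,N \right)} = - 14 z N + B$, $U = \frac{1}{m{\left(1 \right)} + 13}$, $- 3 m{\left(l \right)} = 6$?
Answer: $\frac{1916}{11} \approx 174.18$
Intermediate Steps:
$m{\left(l \right)} = -2$ ($m{\left(l \right)} = \left(- \frac{1}{3}\right) 6 = -2$)
$U = \frac{1}{11}$ ($U = \frac{1}{-2 + 13} = \frac{1}{11} \approx 0.090909$)
$f{\left(z,N \right)} = 12 - 14 N z$ ($f{\left(z,N \right)} = - 14 z N + 12 = - 14 N z + 12 = 12 - 14 N z$)
$y{\left(V,Y \right)} = 16 - \frac{14 V}{11}$ ($y{\left(V,Y \right)} = 4 - \left(-12 + 14 V \frac{1}{11}\right) = 4 - \left(-12 + \frac{14 V}{11}\right) = 16 - \frac{14 V}{11}$)
$h{\left(k \right)} = - 2 k$
$y{\left(-74,-205 \right)} + h{\left(-32 \right)} = \left(16 - - \frac{1036}{11}\right) - -64 = \left(16 + \frac{1036}{11}\right) + 64 = \frac{1212}{11} + 64 = \frac{1916}{11}$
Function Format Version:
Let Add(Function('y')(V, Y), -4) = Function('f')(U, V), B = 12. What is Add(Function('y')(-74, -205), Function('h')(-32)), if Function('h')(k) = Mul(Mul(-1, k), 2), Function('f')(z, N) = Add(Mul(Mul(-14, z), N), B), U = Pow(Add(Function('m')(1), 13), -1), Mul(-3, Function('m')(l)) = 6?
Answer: Rational(1916, 11) ≈ 174.18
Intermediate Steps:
Function('m')(l) = -2 (Function('m')(l) = Mul(Rational(-1, 3), 6) = -2)
U = Rational(1, 11) (U = Pow(Add(-2, 13), -1) = Pow(11, -1) = Rational(1, 11) ≈ 0.090909)
Function('f')(z, N) = Add(12, Mul(-14, N, z)) (Function('f')(z, N) = Add(Mul(Mul(-14, z), N), 12) = Add(Mul(-14, N, z), 12) = Add(12, Mul(-14, N, z)))
Function('y')(V, Y) = Add(16, Mul(Rational(-14, 11), V)) (Function('y')(V, Y) = Add(4, Add(12, Mul(-14, V, Rational(1, 11)))) = Add(4, Add(12, Mul(Rational(-14, 11), V))) = Add(16, Mul(Rational(-14, 11), V)))
Function('h')(k) = Mul(-2, k)
Add(Function('y')(-74, -205), Function('h')(-32)) = Add(Add(16, Mul(Rational(-14, 11), -74)), Mul(-2, -32)) = Add(Add(16, Rational(1036, 11)), 64) = Add(Rational(1212, 11), 64) = Rational(1916, 11)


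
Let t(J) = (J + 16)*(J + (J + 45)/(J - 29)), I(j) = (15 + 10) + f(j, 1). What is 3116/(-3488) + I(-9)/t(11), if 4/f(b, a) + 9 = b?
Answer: -1298887/1671624 ≈ -0.77702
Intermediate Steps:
f(b, a) = 4/(-9 + b)
I(j) = 25 + 4/(-9 + j) (I(j) = (15 + 10) + 4/(-9 + j) = 25 + 4/(-9 + j))
t(J) = (16 + J)*(J + (45 + J)/(-29 + J))
3116/(-3488) + I(-9)/t(11) = 3116/(-3488) + ((-221 + 25*(-9))/(-9 - 9))/(((720 + 11**3 - 403*11 - 12*11**2)/(-29 + 11))) = 3116*(-1/3488) + ((-221 - 225)/(-18))/(((720 + 1331 - 4433 - 12*121)/(-18))) = -779/872 + (-1/18*(-446))/((-(720 + 1331 - 4433 - 1452)/18)) = -779/872 + 223/(9*((-1/18*(-3834)))) = -779/872 + (223/9)/213 = -779/872 + (223/9)*(1/213) = -779/872 + 223/1917 = -1298887/1671624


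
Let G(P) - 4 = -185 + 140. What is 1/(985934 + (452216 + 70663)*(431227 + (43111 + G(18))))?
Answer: 1/248000926997 ≈ 4.0322e-12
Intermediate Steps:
G(P) = -41 (G(P) = 4 + (-185 + 140) = 4 - 45 = -41)
1/(985934 + (452216 + 70663)*(431227 + (43111 + G(18)))) = 1/(985934 + (452216 + 70663)*(431227 + (43111 - 41))) = 1/(985934 + 522879*(431227 + 43070)) = 1/(985934 + 522879*474297) = 1/(985934 + 247999941063) = 1/248000926997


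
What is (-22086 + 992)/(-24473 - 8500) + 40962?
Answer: 1350661120/32973 ≈ 40963.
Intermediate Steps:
(-22086 + 992)/(-24473 - 8500) + 40962 = -21094/(-32973) + 40962 = -21094*(-1/32973) + 40962 = 21094/32973 + 40962 = 1350661120/32973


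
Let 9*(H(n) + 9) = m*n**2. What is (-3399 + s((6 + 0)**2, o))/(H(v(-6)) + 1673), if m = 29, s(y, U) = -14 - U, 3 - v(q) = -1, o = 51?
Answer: -3897/1930 ≈ -2.0192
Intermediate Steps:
v(q) = 4 (v(q) = 3 - 1*(-1) = 3 + 1 = 4)
H(n) = -9 + 29*n**2/9 (H(n) = -9 + (29*n**2)/9 = -9 + 29*n**2/9)
(-3399 + s((6 + 0)**2, o))/(H(v(-6)) + 1673) = (-3399 + (-14 - 1*51))/((-9 + (29/9)*4**2) + 1673) = (-3399 + (-14 - 51))/((-9 + (29/9)*16) + 1673) = (-3399 - 65)/((-9 + 464/9) + 1673) = -3464/(383/9 + 1673) = -3464/15440/9 = -3464*9/15440 = -3897/1930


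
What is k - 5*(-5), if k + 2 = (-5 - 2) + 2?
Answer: 18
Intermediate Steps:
k = -7 (k = -2 + ((-5 - 2) + 2) = -2 + (-7 + 2) = -2 - 5 = -7)
k - 5*(-5) = -7 - 5*(-5) = -7 + 25 = 18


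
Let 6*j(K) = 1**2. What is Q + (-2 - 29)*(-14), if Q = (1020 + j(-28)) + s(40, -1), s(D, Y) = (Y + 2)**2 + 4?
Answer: 8755/6 ≈ 1459.2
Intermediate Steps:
j(K) = 1/6 (j(K) = (1/6)*1**2 = (1/6)*1 = 1/6)
s(D, Y) = 4 + (2 + Y)**2 (s(D, Y) = (2 + Y)**2 + 4 = 4 + (2 + Y)**2)
Q = 6151/6 (Q = (1020 + 1/6) + (4 + (2 - 1)**2) = 6121/6 + (4 + 1**2) = 6121/6 + (4 + 1) = 6121/6 + 5 = 6151/6 ≈ 1025.2)
Q + (-2 - 29)*(-14) = 6151/6 + (-2 - 29)*(-14) = 6151/6 - 31*(-14) = 6151/6 + 434 = 8755/6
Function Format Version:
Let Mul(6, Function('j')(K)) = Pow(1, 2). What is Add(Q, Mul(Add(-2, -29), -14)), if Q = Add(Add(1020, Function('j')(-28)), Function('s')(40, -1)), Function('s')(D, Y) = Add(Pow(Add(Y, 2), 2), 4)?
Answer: Rational(8755, 6) ≈ 1459.2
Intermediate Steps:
Function('j')(K) = Rational(1, 6) (Function('j')(K) = Mul(Rational(1, 6), Pow(1, 2)) = Mul(Rational(1, 6), 1) = Rational(1, 6))
Function('s')(D, Y) = Add(4, Pow(Add(2, Y), 2)) (Function('s')(D, Y) = Add(Pow(Add(2, Y), 2), 4) = Add(4, Pow(Add(2, Y), 2)))
Q = Rational(6151, 6) (Q = Add(Add(1020, Rational(1, 6)), Add(4, Pow(Add(2, -1), 2))) = Add(Rational(6121, 6), Add(4, Pow(1, 2))) = Add(Rational(6121, 6), Add(4, 1)) = Add(Rational(6121, 6), 5) = Rational(6151, 6) ≈ 1025.2)
Add(Q, Mul(Add(-2, -29), -14)) = Add(Rational(6151, 6), Mul(Add(-2, -29), -14)) = Add(Rational(6151, 6), Mul(-31, -14)) = Add(Rational(6151, 6), 434) = Rational(8755, 6)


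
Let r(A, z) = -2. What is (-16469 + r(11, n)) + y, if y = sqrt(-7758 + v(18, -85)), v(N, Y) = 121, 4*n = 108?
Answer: -16471 + I*sqrt(7637) ≈ -16471.0 + 87.39*I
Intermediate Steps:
n = 27 (n = (1/4)*108 = 27)
y = I*sqrt(7637) (y = sqrt(-7758 + 121) = sqrt(-7637) = I*sqrt(7637) ≈ 87.39*I)
(-16469 + r(11, n)) + y = (-16469 - 2) + I*sqrt(7637) = -16471 + I*sqrt(7637)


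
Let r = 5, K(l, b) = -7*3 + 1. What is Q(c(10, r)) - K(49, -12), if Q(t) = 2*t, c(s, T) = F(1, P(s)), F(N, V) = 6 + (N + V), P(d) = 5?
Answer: 44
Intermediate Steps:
F(N, V) = 6 + N + V
K(l, b) = -20 (K(l, b) = -21 + 1 = -20)
c(s, T) = 12 (c(s, T) = 6 + 1 + 5 = 12)
Q(c(10, r)) - K(49, -12) = 2*12 - 1*(-20) = 24 + 20 = 44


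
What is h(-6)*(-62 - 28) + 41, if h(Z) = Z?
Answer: 581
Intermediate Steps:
h(-6)*(-62 - 28) + 41 = -6*(-62 - 28) + 41 = -6*(-90) + 41 = 540 + 41 = 581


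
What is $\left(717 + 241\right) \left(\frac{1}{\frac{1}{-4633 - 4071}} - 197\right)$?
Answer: $-8527158$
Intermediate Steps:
$\left(717 + 241\right) \left(\frac{1}{\frac{1}{-4633 - 4071}} - 197\right) = 958 \left(\frac{1}{\frac{1}{-8704}} - 197\right) = 958 \left(\frac{1}{- \frac{1}{8704}} - 197\right) = 958 \left(-8704 - 197\right) = 958 \left(-8901\right) = -8527158$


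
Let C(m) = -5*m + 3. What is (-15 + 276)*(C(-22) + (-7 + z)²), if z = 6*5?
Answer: 167562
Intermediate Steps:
C(m) = 3 - 5*m
z = 30
(-15 + 276)*(C(-22) + (-7 + z)²) = (-15 + 276)*((3 - 5*(-22)) + (-7 + 30)²) = 261*((3 + 110) + 23²) = 261*(113 + 529) = 261*642 = 167562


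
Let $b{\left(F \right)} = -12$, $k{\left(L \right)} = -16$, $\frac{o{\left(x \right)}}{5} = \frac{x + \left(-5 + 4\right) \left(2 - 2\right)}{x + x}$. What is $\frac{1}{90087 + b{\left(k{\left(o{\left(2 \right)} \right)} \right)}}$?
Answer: $\frac{1}{90075} \approx 1.1102 \cdot 10^{-5}$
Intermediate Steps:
$o{\left(x \right)} = \frac{5}{2}$ ($o{\left(x \right)} = 5 \frac{x + \left(-5 + 4\right) \left(2 - 2\right)}{x + x} = 5 \frac{x - 0}{2 x} = 5 \left(x + 0\right) \frac{1}{2 x} = 5 x \frac{1}{2 x} = 5 \cdot \frac{1}{2} = \frac{5}{2}$)
$\frac{1}{90087 + b{\left(k{\left(o{\left(2 \right)} \right)} \right)}} = \frac{1}{90087 - 12} = \frac{1}{90075}$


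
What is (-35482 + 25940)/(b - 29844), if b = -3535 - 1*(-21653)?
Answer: 367/451 ≈ 0.81375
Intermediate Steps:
b = 18118 (b = -3535 + 21653 = 18118)
(-35482 + 25940)/(b - 29844) = (-35482 + 25940)/(18118 - 29844) = -9542/(-11726) = -9542*(-1/11726) = 367/451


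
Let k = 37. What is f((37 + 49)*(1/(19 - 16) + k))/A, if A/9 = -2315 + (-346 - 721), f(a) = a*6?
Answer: -9632/15219 ≈ -0.63289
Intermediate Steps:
f(a) = 6*a
A = -30438 (A = 9*(-2315 + (-346 - 721)) = 9*(-2315 - 1067) = 9*(-3382) = -30438)
f((37 + 49)*(1/(19 - 16) + k))/A = (6*((37 + 49)*(1/(19 - 16) + 37)))/(-30438) = (6*(86*(1/3 + 37)))*(-1/30438) = (6*(86*(112/3)))*(-1/30438) = (6*(9632/3))*(-1/30438) = 19264*(-1/30438) = -9632/15219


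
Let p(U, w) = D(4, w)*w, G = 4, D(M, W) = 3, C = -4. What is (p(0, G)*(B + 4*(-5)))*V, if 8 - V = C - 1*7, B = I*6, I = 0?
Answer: -4560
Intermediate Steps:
B = 0 (B = 0*6 = 0)
V = 19 (V = 8 - (-4 - 1*7) = 8 - (-4 - 7) = 8 - 1*(-11) = 8 + 11 = 19)
p(U, w) = 3*w
(p(0, G)*(B + 4*(-5)))*V = ((3*4)*(0 + 4*(-5)))*19 = (12*(0 - 20))*19 = (12*(-20))*19 = -240*19 = -4560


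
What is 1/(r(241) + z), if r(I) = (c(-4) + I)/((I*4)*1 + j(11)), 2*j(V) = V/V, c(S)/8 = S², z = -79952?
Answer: -643/51408890 ≈ -1.2508e-5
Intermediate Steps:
c(S) = 8*S²
j(V) = ½ (j(V) = (V/V)/2 = (½)*1 = ½)
r(I) = (128 + I)/(½ + 4*I) (r(I) = (8*(-4)² + I)/((I*4)*1 + ½) = (8*16 + I)/((4*I)*1 + ½) = (128 + I)/(4*I + ½) = (128 + I)/(½ + 4*I))
1/(r(241) + z) = 1/(2*(128 + 241)/(1 + 8*241) - 79952) = 1/(2*369/(1 + 1928) - 79952) = 1/(2*369/1929 - 79952) = 1/(2*(1/1929)*369 - 79952) = 1/(246/643 - 79952) = 1/(-51408890/643) = -643/51408890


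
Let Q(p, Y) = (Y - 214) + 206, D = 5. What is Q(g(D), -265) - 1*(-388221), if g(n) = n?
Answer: 387948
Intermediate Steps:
Q(p, Y) = -8 + Y (Q(p, Y) = (-214 + Y) + 206 = -8 + Y)
Q(g(D), -265) - 1*(-388221) = (-8 - 265) - 1*(-388221) = -273 + 388221 = 387948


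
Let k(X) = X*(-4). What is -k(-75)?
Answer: -300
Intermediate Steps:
k(X) = -4*X
-k(-75) = -(-4)*(-75) = -1*300 = -300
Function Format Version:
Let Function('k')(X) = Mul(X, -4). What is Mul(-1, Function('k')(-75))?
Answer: -300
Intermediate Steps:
Function('k')(X) = Mul(-4, X)
Mul(-1, Function('k')(-75)) = Mul(-1, Mul(-4, -75)) = Mul(-1, 300) = -300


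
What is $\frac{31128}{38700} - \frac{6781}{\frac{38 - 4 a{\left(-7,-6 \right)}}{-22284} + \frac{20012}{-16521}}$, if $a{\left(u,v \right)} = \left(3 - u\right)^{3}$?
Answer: $\frac{1342007465094044}{204514023225} \approx 6561.9$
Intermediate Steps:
$\frac{31128}{38700} - \frac{6781}{\frac{38 - 4 a{\left(-7,-6 \right)}}{-22284} + \frac{20012}{-16521}} = \frac{31128}{38700} - \frac{6781}{\frac{38 - 4 \left(- \left(-3 - 7\right)^{3}\right)}{-22284} + \frac{20012}{-16521}} = 31128 \cdot \frac{1}{38700} - \frac{6781}{\left(38 - 4 \left(- \left(-10\right)^{3}\right)\right) \left(- \frac{1}{22284}\right) + 20012 \left(- \frac{1}{16521}\right)} = \frac{2594}{3225} - \frac{6781}{\left(38 - 4 \left(\left(-1\right) \left(-1000\right)\right)\right) \left(- \frac{1}{22284}\right) - \frac{20012}{16521}} = \frac{2594}{3225} - \frac{6781}{\left(38 - 4000\right) \left(- \frac{1}{22284}\right) - \frac{20012}{16521}} = \frac{2594}{3225} - \frac{6781}{\left(-3962\right) \left(- \frac{1}{22284}\right) - \frac{20012}{16521}} = \frac{2594}{3225} - \frac{6781}{\frac{1981}{11142} - \frac{20012}{16521}} = \frac{2594}{3225} - \frac{6781}{- \frac{63415201}{61358994}} = \frac{2594}{3225} - - \frac{416075338314}{63415201} = \frac{2594}{3225} + \frac{416075338314}{63415201} = \frac{1342007465094044}{204514023225}$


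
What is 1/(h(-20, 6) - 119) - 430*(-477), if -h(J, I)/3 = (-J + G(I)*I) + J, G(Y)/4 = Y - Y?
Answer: 24408089/119 ≈ 2.0511e+5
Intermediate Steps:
G(Y) = 0 (G(Y) = 4*(Y - Y) = 4*0 = 0)
h(J, I) = 0 (h(J, I) = -3*((-J + 0*I) + J) = -3*((-J + 0) + J) = -3*(-J + J) = -3*0 = 0)
1/(h(-20, 6) - 119) - 430*(-477) = 1/(0 - 119) - 430*(-477) = 1/(-119) + 205110 = -1/119 + 205110 = 24408089/119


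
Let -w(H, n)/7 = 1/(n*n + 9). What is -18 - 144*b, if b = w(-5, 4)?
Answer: 558/25 ≈ 22.320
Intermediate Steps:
w(H, n) = -7/(9 + n²) (w(H, n) = -7/(n*n + 9) = -7/(n² + 9) = -7/(9 + n²))
b = -7/25 (b = -7/(9 + 4²) = -7/(9 + 16) = -7/25 ≈ -0.28000)
-18 - 144*b = -18 - 144*(-7/25) = -18 + 1008/25 = 558/25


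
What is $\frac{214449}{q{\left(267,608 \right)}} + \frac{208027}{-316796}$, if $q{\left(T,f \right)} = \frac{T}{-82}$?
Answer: $- \frac{1856951848779}{28194844} \approx -65861.0$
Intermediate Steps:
$q{\left(T,f \right)} = - \frac{T}{82}$
$\frac{214449}{q{\left(267,608 \right)}} + \frac{208027}{-316796} = \frac{214449}{\left(- \frac{1}{82}\right) 267} + \frac{208027}{-316796} = \frac{214449}{- \frac{267}{82}} + 208027 \left(- \frac{1}{316796}\right) = 214449 \left(- \frac{82}{267}\right) - \frac{208027}{316796} = - \frac{5861606}{89} - \frac{208027}{316796} = - \frac{1856951848779}{28194844}$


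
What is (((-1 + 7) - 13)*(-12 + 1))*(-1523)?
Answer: -117271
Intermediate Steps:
(((-1 + 7) - 13)*(-12 + 1))*(-1523) = ((6 - 13)*(-11))*(-1523) = -7*(-11)*(-1523) = 77*(-1523) = -117271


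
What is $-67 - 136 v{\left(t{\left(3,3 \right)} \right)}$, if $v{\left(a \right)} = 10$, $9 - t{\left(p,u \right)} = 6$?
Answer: $-1427$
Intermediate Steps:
$t{\left(p,u \right)} = 3$ ($t{\left(p,u \right)} = 9 - 6 = 3$)
$-67 - 136 v{\left(t{\left(3,3 \right)} \right)} = -67 - 1360 = -1427$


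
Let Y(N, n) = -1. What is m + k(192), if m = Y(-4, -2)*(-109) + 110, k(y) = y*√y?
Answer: 219 + 1536*√3 ≈ 2879.4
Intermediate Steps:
k(y) = y^(3/2)
m = 219 (m = -1*(-109) + 110 = 109 + 110 = 219)
m + k(192) = 219 + 192^(3/2) = 219 + 1536*√3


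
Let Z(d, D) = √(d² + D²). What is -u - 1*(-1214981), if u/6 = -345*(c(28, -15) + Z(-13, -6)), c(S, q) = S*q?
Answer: 345581 + 2070*√205 ≈ 3.7522e+5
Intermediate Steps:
Z(d, D) = √(D² + d²)
u = 869400 - 2070*√205 (u = 6*(-345*(28*(-15) + √((-6)² + (-13)²))) = 6*(-345*(-420 + √(36 + 169))) = 6*(-345*(-420 + √205)) = 6*(144900 - 345*√205) = 869400 - 2070*√205 ≈ 8.3976e+5)
-u - 1*(-1214981) = -(869400 - 2070*√205) - 1*(-1214981) = (-869400 + 2070*√205) + 1214981 = 345581 + 2070*√205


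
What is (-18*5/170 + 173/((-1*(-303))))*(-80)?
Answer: -17120/5151 ≈ -3.3236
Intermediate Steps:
(-18*5/170 + 173/((-1*(-303))))*(-80) = (-90*1/170 + 173/303)*(-80) = (-9/17 + 173*(1/303))*(-80) = (-9/17 + 173/303)*(-80) = (214/5151)*(-80) = -17120/5151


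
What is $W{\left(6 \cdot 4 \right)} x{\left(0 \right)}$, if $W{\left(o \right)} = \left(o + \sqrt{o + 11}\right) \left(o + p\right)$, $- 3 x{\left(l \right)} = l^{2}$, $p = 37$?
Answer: $0$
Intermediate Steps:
$x{\left(l \right)} = - \frac{l^{2}}{3}$
$W{\left(o \right)} = \left(37 + o\right) \left(o + \sqrt{11 + o}\right)$ ($W{\left(o \right)} = \left(o + \sqrt{o + 11}\right) \left(o + 37\right) = \left(o + \sqrt{11 + o}\right) \left(37 + o\right) = \left(37 + o\right) \left(o + \sqrt{11 + o}\right)$)
$W{\left(6 \cdot 4 \right)} x{\left(0 \right)} = \left(\left(6 \cdot 4\right)^{2} + 37 \cdot 6 \cdot 4 + 37 \sqrt{11 + 6 \cdot 4} + 6 \cdot 4 \sqrt{11 + 6 \cdot 4}\right) \left(- \frac{0^{2}}{3}\right) = \left(24^{2} + 37 \cdot 24 + 37 \sqrt{11 + 24} + 24 \sqrt{11 + 24}\right) \left(\left(- \frac{1}{3}\right) 0\right) = \left(576 + 888 + 37 \sqrt{35} + 24 \sqrt{35}\right) 0 = \left(1464 + 61 \sqrt{35}\right) 0 = 0$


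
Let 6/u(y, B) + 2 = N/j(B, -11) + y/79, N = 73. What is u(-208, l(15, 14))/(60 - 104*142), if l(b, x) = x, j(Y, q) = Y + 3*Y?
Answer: 6636/54158533 ≈ 0.00012253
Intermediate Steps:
j(Y, q) = 4*Y
u(y, B) = 6/(-2 + y/79 + 73/(4*B)) (u(y, B) = 6/(-2 + (73/((4*B)) + y/79)) = 6/(-2 + (73*(1/(4*B)) + y*(1/79))) = 6/(-2 + (73/(4*B) + y/79)) = 6/(-2 + (y/79 + 73/(4*B))) = 6/(-2 + y/79 + 73/(4*B)))
u(-208, l(15, 14))/(60 - 104*142) = (1896*14/(5767 - 632*14 + 4*14*(-208)))/(60 - 104*142) = (1896*14/(5767 - 8848 - 11648))/(60 - 14768) = (1896*14/(-14729))/(-14708) = (1896*14*(-1/14729))*(-1/14708) = -26544/14729*(-1/14708) = 6636/54158533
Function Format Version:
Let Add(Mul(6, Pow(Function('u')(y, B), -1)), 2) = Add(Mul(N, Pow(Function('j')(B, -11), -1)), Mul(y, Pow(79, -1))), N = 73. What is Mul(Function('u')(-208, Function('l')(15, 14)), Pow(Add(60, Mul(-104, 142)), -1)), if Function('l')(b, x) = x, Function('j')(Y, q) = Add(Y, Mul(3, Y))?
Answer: Rational(6636, 54158533) ≈ 0.00012253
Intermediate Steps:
Function('j')(Y, q) = Mul(4, Y)
Function('u')(y, B) = Mul(6, Pow(Add(-2, Mul(Rational(1, 79), y), Mul(Rational(73, 4), Pow(B, -1))), -1)) (Function('u')(y, B) = Mul(6, Pow(Add(-2, Add(Mul(73, Pow(Mul(4, B), -1)), Mul(y, Pow(79, -1)))), -1)) = Mul(6, Pow(Add(-2, Add(Mul(73, Mul(Rational(1, 4), Pow(B, -1))), Mul(y, Rational(1, 79)))), -1)) = Mul(6, Pow(Add(-2, Add(Mul(Rational(73, 4), Pow(B, -1)), Mul(Rational(1, 79), y))), -1)) = Mul(6, Pow(Add(-2, Add(Mul(Rational(1, 79), y), Mul(Rational(73, 4), Pow(B, -1)))), -1)) = Mul(6, Pow(Add(-2, Mul(Rational(1, 79), y), Mul(Rational(73, 4), Pow(B, -1))), -1)))
Mul(Function('u')(-208, Function('l')(15, 14)), Pow(Add(60, Mul(-104, 142)), -1)) = Mul(Mul(1896, 14, Pow(Add(5767, Mul(-632, 14), Mul(4, 14, -208)), -1)), Pow(Add(60, Mul(-104, 142)), -1)) = Mul(Mul(1896, 14, Pow(Add(5767, -8848, -11648), -1)), Pow(Add(60, -14768), -1)) = Mul(Mul(1896, 14, Pow(-14729, -1)), Pow(-14708, -1)) = Mul(Mul(1896, 14, Rational(-1, 14729)), Rational(-1, 14708)) = Mul(Rational(-26544, 14729), Rational(-1, 14708)) = Rational(6636, 54158533)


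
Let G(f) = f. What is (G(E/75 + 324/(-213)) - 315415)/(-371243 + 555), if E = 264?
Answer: 559858077/657971200 ≈ 0.85089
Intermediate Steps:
(G(E/75 + 324/(-213)) - 315415)/(-371243 + 555) = ((264/75 + 324/(-213)) - 315415)/(-371243 + 555) = ((264*(1/75) + 324*(-1/213)) - 315415)/(-370688) = ((88/25 - 108/71) - 315415)*(-1/370688) = (3548/1775 - 315415)*(-1/370688) = -559858077/1775*(-1/370688) = 559858077/657971200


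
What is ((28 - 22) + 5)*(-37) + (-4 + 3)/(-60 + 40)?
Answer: -8139/20 ≈ -406.95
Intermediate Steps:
((28 - 22) + 5)*(-37) + (-4 + 3)/(-60 + 40) = (6 + 5)*(-37) - 1/(-20) = 11*(-37) - 1*(-1/20) = -407 + 1/20 = -8139/20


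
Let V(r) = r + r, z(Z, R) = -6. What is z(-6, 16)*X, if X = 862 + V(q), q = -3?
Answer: -5136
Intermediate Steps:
V(r) = 2*r
X = 856 (X = 862 + 2*(-3) = 862 - 6 = 856)
z(-6, 16)*X = -6*856 = -5136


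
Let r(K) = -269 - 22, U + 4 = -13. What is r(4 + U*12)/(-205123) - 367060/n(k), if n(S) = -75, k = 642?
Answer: 15058494041/3076845 ≈ 4894.1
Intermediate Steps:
U = -17 (U = -4 - 13 = -17)
r(K) = -291
r(4 + U*12)/(-205123) - 367060/n(k) = -291/(-205123) - 367060/(-75) = -291*(-1/205123) - 367060*(-1/75) = 291/205123 + 73412/15 = 15058494041/3076845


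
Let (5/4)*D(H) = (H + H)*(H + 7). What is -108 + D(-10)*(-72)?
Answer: -3564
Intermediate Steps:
D(H) = 8*H*(7 + H)/5 (D(H) = 4*((H + H)*(H + 7))/5 = 4*((2*H)*(7 + H))/5 = 4*(2*H*(7 + H))/5 = 8*H*(7 + H)/5)
-108 + D(-10)*(-72) = -108 + ((8/5)*(-10)*(7 - 10))*(-72) = -108 + ((8/5)*(-10)*(-3))*(-72) = -108 + 48*(-72) = -108 - 3456 = -3564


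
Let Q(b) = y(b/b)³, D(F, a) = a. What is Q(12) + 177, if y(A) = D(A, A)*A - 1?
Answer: 177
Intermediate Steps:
y(A) = -1 + A² (y(A) = A*A - 1 = A² - 1 = -1 + A²)
Q(b) = 0 (Q(b) = (-1 + (b/b)²)³ = (-1 + 1²)³ = (-1 + 1)³ = 0³ = 0)
Q(12) + 177 = 0 + 177 = 177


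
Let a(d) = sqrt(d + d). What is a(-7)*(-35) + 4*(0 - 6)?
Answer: -24 - 35*I*sqrt(14) ≈ -24.0 - 130.96*I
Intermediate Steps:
a(d) = sqrt(2)*sqrt(d) (a(d) = sqrt(2*d) = sqrt(2)*sqrt(d))
a(-7)*(-35) + 4*(0 - 6) = (sqrt(2)*sqrt(-7))*(-35) + 4*(0 - 6) = (sqrt(2)*(I*sqrt(7)))*(-35) + 4*(-6) = (I*sqrt(14))*(-35) - 24 = -35*I*sqrt(14) - 24 = -24 - 35*I*sqrt(14)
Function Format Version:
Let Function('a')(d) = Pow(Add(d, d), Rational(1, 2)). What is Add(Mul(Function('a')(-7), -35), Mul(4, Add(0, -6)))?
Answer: Add(-24, Mul(-35, I, Pow(14, Rational(1, 2)))) ≈ Add(-24.000, Mul(-130.96, I))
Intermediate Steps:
Function('a')(d) = Mul(Pow(2, Rational(1, 2)), Pow(d, Rational(1, 2))) (Function('a')(d) = Pow(Mul(2, d), Rational(1, 2)) = Mul(Pow(2, Rational(1, 2)), Pow(d, Rational(1, 2))))
Add(Mul(Function('a')(-7), -35), Mul(4, Add(0, -6))) = Add(Mul(Mul(Pow(2, Rational(1, 2)), Pow(-7, Rational(1, 2))), -35), Mul(4, Add(0, -6))) = Add(Mul(Mul(Pow(2, Rational(1, 2)), Mul(I, Pow(7, Rational(1, 2)))), -35), Mul(4, -6)) = Add(Mul(Mul(I, Pow(14, Rational(1, 2))), -35), -24) = Add(Mul(-35, I, Pow(14, Rational(1, 2))), -24) = Add(-24, Mul(-35, I, Pow(14, Rational(1, 2))))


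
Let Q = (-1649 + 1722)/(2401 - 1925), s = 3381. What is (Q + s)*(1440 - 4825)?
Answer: -5447917165/476 ≈ -1.1445e+7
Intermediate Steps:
Q = 73/476 ≈ 0.15336
(Q + s)*(1440 - 4825) = (73/476 + 3381)*(1440 - 4825) = (1609429/476)*(-3385) = -5447917165/476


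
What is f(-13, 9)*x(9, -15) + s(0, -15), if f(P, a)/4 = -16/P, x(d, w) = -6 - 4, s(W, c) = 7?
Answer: -549/13 ≈ -42.231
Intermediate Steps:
x(d, w) = -10
f(P, a) = -64/P (f(P, a) = 4*(-16/P) = -64/P)
f(-13, 9)*x(9, -15) + s(0, -15) = -64/(-13)*(-10) + 7 = -64*(-1/13)*(-10) + 7 = (64/13)*(-10) + 7 = -640/13 + 7 = -549/13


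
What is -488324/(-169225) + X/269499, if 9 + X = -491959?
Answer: 48349544876/45605968275 ≈ 1.0602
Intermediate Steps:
X = -491968 (X = -9 - 491959 = -491968)
-488324/(-169225) + X/269499 = -488324/(-169225) - 491968/269499 = -488324*(-1/169225) - 491968*1/269499 = 488324/169225 - 491968/269499 = 48349544876/45605968275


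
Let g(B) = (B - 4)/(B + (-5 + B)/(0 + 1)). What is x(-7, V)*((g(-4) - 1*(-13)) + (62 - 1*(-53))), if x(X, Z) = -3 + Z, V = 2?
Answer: -1672/13 ≈ -128.62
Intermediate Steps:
g(B) = (-4 + B)/(-5 + 2*B) (g(B) = (-4 + B)/(B + (-5 + B)/1) = (-4 + B)/(B + (-5 + B)*1) = (-4 + B)/(B + (-5 + B)) = (-4 + B)/(-5 + 2*B))
x(-7, V)*((g(-4) - 1*(-13)) + (62 - 1*(-53))) = (-3 + 2)*(((-4 - 4)/(-5 + 2*(-4)) - 1*(-13)) + (62 - 1*(-53))) = -((-8/(-5 - 8) + 13) + (62 + 53)) = -((-8/(-13) + 13) + 115) = -((-1/13*(-8) + 13) + 115) = -((8/13 + 13) + 115) = -(177/13 + 115) = -1*1672/13 = -1672/13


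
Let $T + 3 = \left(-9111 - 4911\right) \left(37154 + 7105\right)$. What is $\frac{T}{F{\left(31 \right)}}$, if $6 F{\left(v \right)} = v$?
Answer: $- \frac{3723598206}{31} \approx -1.2012 \cdot 10^{8}$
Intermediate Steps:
$F{\left(v \right)} = \frac{v}{6}$
$T = -620599701$ ($T = -3 + \left(-9111 - 4911\right) \left(37154 + 7105\right) = -3 - 620599698 = -620599701$)
$\frac{T}{F{\left(31 \right)}} = - \frac{620599701}{\frac{1}{6} \cdot 31} = - \frac{620599701}{\frac{31}{6}} = \left(-620599701\right) \frac{6}{31} = - \frac{3723598206}{31}$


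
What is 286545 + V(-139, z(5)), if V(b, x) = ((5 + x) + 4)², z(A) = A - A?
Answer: 286626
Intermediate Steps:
z(A) = 0
V(b, x) = (9 + x)²
286545 + V(-139, z(5)) = 286545 + (9 + 0)² = 286545 + 9² = 286545 + 81 = 286626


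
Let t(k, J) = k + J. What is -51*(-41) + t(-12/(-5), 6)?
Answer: 10497/5 ≈ 2099.4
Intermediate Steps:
t(k, J) = J + k
-51*(-41) + t(-12/(-5), 6) = -51*(-41) + (6 - 12/(-5)) = 2091 + (6 - 12*(-1/5)) = 2091 + (6 + 12/5) = 2091 + 42/5 = 10497/5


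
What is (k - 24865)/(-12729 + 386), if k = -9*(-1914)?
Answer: 7639/12343 ≈ 0.61889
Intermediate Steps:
k = 17226
(k - 24865)/(-12729 + 386) = (17226 - 24865)/(-12729 + 386) = -7639/(-12343) = -7639*(-1/12343) = 7639/12343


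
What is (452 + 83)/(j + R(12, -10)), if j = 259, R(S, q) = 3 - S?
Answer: 107/50 ≈ 2.1400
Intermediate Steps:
(452 + 83)/(j + R(12, -10)) = (452 + 83)/(259 + (3 - 1*12)) = 535/(259 + (3 - 12)) = 535/(259 - 9) = 535/250 = 535*(1/250) = 107/50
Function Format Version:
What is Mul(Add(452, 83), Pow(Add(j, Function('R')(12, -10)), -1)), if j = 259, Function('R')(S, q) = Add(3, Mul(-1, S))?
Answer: Rational(107, 50) ≈ 2.1400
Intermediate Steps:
Mul(Add(452, 83), Pow(Add(j, Function('R')(12, -10)), -1)) = Mul(Add(452, 83), Pow(Add(259, Add(3, Mul(-1, 12))), -1)) = Mul(535, Pow(Add(259, Add(3, -12)), -1)) = Mul(535, Pow(Add(259, -9), -1)) = Mul(535, Pow(250, -1)) = Mul(535, Rational(1, 250)) = Rational(107, 50)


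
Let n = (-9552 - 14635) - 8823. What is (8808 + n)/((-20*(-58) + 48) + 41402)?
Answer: -12101/21305 ≈ -0.56799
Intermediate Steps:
n = -33010 (n = -24187 - 8823 = -33010)
(8808 + n)/((-20*(-58) + 48) + 41402) = (8808 - 33010)/((-20*(-58) + 48) + 41402) = -24202/((1160 + 48) + 41402) = -24202/(1208 + 41402) = -24202/42610 = -24202*1/42610 = -12101/21305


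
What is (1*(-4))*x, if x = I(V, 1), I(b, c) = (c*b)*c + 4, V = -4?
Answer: 0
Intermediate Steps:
I(b, c) = 4 + b*c**2 (I(b, c) = (b*c)*c + 4 = b*c**2 + 4 = 4 + b*c**2)
x = 0 (x = 4 - 4*1**2 = 4 - 4*1 = 4 - 4 = 0)
(1*(-4))*x = (1*(-4))*0 = -4*0 = 0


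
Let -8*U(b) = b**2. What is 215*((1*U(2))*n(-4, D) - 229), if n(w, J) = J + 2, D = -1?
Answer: -98685/2 ≈ -49343.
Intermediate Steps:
n(w, J) = 2 + J
U(b) = -b**2/8
215*((1*U(2))*n(-4, D) - 229) = 215*((1*(-1/8*2**2))*(2 - 1) - 229) = 215*((1*(-1/8*4))*1 - 229) = 215*((1*(-1/2))*1 - 229) = 215*(-1/2*1 - 229) = 215*(-1/2 - 229) = 215*(-459/2) = -98685/2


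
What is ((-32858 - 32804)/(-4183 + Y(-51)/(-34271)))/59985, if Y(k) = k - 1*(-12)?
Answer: 26166307/99990498915 ≈ 0.00026169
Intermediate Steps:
Y(k) = 12 + k (Y(k) = k + 12 = 12 + k)
((-32858 - 32804)/(-4183 + Y(-51)/(-34271)))/59985 = ((-32858 - 32804)/(-4183 + (12 - 51)/(-34271)))/59985 = -65662/(-4183 - 39*(-1/34271))*(1/59985) = -65662/(-4183 + 39/34271)*(1/59985) = -65662/(-143355554/34271)*(1/59985) = -65662*(-34271/143355554)*(1/59985) = (1125151201/71677777)*(1/59985) = 26166307/99990498915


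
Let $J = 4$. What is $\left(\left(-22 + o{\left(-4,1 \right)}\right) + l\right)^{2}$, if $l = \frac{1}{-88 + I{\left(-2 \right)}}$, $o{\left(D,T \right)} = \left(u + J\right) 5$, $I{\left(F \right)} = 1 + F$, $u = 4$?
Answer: $\frac{2563201}{7921} \approx 323.6$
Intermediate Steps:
$o{\left(D,T \right)} = 40$ ($o{\left(D,T \right)} = \left(4 + 4\right) 5 = 8 \cdot 5 = 40$)
$l = - \frac{1}{89}$ ($l = \frac{1}{-88 + \left(1 - 2\right)} = \frac{1}{-88 - 1} = \frac{1}{-89} = - \frac{1}{89} \approx -0.011236$)
$\left(\left(-22 + o{\left(-4,1 \right)}\right) + l\right)^{2} = \left(\left(-22 + 40\right) - \frac{1}{89}\right)^{2} = \left(18 - \frac{1}{89}\right)^{2} = \left(\frac{1601}{89}\right)^{2} = \frac{2563201}{7921}$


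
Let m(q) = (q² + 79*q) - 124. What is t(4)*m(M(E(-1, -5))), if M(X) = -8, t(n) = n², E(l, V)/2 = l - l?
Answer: -11072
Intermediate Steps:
E(l, V) = 0 (E(l, V) = 2*(l - l) = 2*0 = 0)
m(q) = -124 + q² + 79*q
t(4)*m(M(E(-1, -5))) = 4²*(-124 + (-8)² + 79*(-8)) = 16*(-124 + 64 - 632) = 16*(-692) = -11072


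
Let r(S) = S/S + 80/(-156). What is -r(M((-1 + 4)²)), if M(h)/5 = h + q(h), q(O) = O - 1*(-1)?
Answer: -19/39 ≈ -0.48718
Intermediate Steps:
q(O) = 1 + O (q(O) = O + 1 = 1 + O)
M(h) = 5 + 10*h (M(h) = 5*(h + (1 + h)) = 5*(1 + 2*h) = 5 + 10*h)
r(S) = 19/39 (r(S) = 1 + 80*(-1/156) = 1 - 20/39 = 19/39)
-r(M((-1 + 4)²)) = -1*19/39 = -19/39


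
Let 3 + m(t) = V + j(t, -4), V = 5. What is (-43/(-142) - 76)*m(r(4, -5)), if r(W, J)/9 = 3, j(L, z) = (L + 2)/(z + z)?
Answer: 139737/1136 ≈ 123.01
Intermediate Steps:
j(L, z) = (2 + L)/(2*z) (j(L, z) = (2 + L)/((2*z)) = (2 + L)*(1/(2*z)) = (2 + L)/(2*z))
r(W, J) = 27 (r(W, J) = 9*3 = 27)
m(t) = 7/4 - t/8 (m(t) = -3 + (5 + (1/2)*(2 + t)/(-4)) = -3 + (5 + (1/2)*(-1/4)*(2 + t)) = -3 + (5 + (-1/4 - t/8)) = -3 + (19/4 - t/8) = 7/4 - t/8)
(-43/(-142) - 76)*m(r(4, -5)) = (-43/(-142) - 76)*(7/4 - 1/8*27) = (-43*(-1/142) - 76)*(7/4 - 27/8) = (43/142 - 76)*(-13/8) = -10749/142*(-13/8) = 139737/1136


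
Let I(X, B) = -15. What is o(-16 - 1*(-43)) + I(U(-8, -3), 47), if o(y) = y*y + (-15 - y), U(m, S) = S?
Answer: 672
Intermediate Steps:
o(y) = -15 + y**2 - y (o(y) = y**2 + (-15 - y) = -15 + y**2 - y)
o(-16 - 1*(-43)) + I(U(-8, -3), 47) = (-15 + (-16 - 1*(-43))**2 - (-16 - 1*(-43))) - 15 = (-15 + (-16 + 43)**2 - (-16 + 43)) - 15 = (-15 + 27**2 - 1*27) - 15 = (-15 + 729 - 27) - 15 = 687 - 15 = 672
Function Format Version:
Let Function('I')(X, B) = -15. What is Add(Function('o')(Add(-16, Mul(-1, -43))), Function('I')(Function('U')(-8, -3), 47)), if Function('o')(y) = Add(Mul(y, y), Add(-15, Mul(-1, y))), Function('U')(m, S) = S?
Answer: 672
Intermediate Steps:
Function('o')(y) = Add(-15, Pow(y, 2), Mul(-1, y)) (Function('o')(y) = Add(Pow(y, 2), Add(-15, Mul(-1, y))) = Add(-15, Pow(y, 2), Mul(-1, y)))
Add(Function('o')(Add(-16, Mul(-1, -43))), Function('I')(Function('U')(-8, -3), 47)) = Add(Add(-15, Pow(Add(-16, Mul(-1, -43)), 2), Mul(-1, Add(-16, Mul(-1, -43)))), -15) = Add(Add(-15, Pow(Add(-16, 43), 2), Mul(-1, Add(-16, 43))), -15) = Add(Add(-15, Pow(27, 2), Mul(-1, 27)), -15) = Add(Add(-15, 729, -27), -15) = Add(687, -15) = 672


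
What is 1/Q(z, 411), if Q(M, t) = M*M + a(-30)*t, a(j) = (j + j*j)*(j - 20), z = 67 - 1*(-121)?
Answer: -1/17843156 ≈ -5.6044e-8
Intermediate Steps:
z = 188 (z = 67 + 121 = 188)
a(j) = (-20 + j)*(j + j**2) (a(j) = (j + j**2)*(-20 + j) = (-20 + j)*(j + j**2))
Q(M, t) = M**2 - 43500*t (Q(M, t) = M*M + (-30*(-20 + (-30)**2 - 19*(-30)))*t = M**2 + (-30*(-20 + 900 + 570))*t = M**2 + (-30*1450)*t = M**2 - 43500*t)
1/Q(z, 411) = 1/(188**2 - 43500*411) = 1/(35344 - 17878500) = 1/(-17843156) = -1/17843156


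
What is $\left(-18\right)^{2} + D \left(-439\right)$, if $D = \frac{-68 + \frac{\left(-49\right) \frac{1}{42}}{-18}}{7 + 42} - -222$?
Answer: $- \frac{510812185}{5292} \approx -96525.0$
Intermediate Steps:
$D = \frac{1167487}{5292}$ ($D = \frac{-68 + \left(-49\right) \frac{1}{42} \left(- \frac{1}{18}\right)}{49} + 222 = \left(-68 - - \frac{7}{108}\right) \frac{1}{49} + 222 = \left(-68 + \frac{7}{108}\right) \frac{1}{49} + 222 = \left(- \frac{7337}{108}\right) \frac{1}{49} + 222 = - \frac{7337}{5292} + 222 = \frac{1167487}{5292} \approx 220.61$)
$\left(-18\right)^{2} + D \left(-439\right) = \left(-18\right)^{2} + \frac{1167487}{5292} \left(-439\right) = 324 - \frac{512526793}{5292} = - \frac{510812185}{5292}$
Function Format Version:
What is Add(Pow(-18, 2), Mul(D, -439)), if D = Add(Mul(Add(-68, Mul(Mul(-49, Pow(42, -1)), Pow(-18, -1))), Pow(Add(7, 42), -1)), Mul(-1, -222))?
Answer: Rational(-510812185, 5292) ≈ -96525.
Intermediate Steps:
D = Rational(1167487, 5292) (D = Add(Mul(Add(-68, Mul(Mul(-49, Rational(1, 42)), Rational(-1, 18))), Pow(49, -1)), 222) = Add(Mul(Add(-68, Mul(Rational(-7, 6), Rational(-1, 18))), Rational(1, 49)), 222) = Add(Mul(Add(-68, Rational(7, 108)), Rational(1, 49)), 222) = Add(Mul(Rational(-7337, 108), Rational(1, 49)), 222) = Add(Rational(-7337, 5292), 222) = Rational(1167487, 5292) ≈ 220.61)
Add(Pow(-18, 2), Mul(D, -439)) = Add(Pow(-18, 2), Mul(Rational(1167487, 5292), -439)) = Add(324, Rational(-512526793, 5292)) = Rational(-510812185, 5292)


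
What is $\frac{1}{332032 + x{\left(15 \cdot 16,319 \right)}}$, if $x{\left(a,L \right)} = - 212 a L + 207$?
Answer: $- \frac{1}{15898481} \approx -6.2899 \cdot 10^{-8}$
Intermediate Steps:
$x{\left(a,L \right)} = 207 - 212 L a$ ($x{\left(a,L \right)} = - 212 L a + 207 = 207 - 212 L a$)
$\frac{1}{332032 + x{\left(15 \cdot 16,319 \right)}} = \frac{1}{332032 + \left(207 - 67628 \cdot 15 \cdot 16\right)} = \frac{1}{332032 + \left(207 - 67628 \cdot 240\right)} = \frac{1}{332032 + \left(207 - 16230720\right)} = \frac{1}{332032 - 16230513} = \frac{1}{-15898481} = - \frac{1}{15898481}$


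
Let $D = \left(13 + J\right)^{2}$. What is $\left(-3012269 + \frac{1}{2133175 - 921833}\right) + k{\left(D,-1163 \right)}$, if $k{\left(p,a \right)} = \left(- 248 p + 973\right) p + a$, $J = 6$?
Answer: $- \frac{42374907828153}{1211342} \approx -3.4982 \cdot 10^{7}$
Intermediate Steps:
$D = 361$ ($D = \left(13 + 6\right)^{2} = 19^{2} = 361$)
$k{\left(p,a \right)} = a + p \left(973 - 248 p\right)$ ($k{\left(p,a \right)} = \left(973 - 248 p\right) p + a = p \left(973 - 248 p\right) + a = a + p \left(973 - 248 p\right)$)
$\left(-3012269 + \frac{1}{2133175 - 921833}\right) + k{\left(D,-1163 \right)} = \left(-3012269 + \frac{1}{2133175 - 921833}\right) - \left(-350090 + 32319608\right) = \left(-3012269 + \frac{1}{1211342}\right) - 31969518 = - \frac{3648887954997}{1211342} - 31969518 = - \frac{42374907828153}{1211342}$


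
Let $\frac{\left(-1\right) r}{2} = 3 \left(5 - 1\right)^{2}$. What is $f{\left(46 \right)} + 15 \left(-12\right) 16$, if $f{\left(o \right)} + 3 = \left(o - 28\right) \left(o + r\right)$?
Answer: $-3783$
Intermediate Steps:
$r = -96$ ($r = - 2 \cdot 3 \left(5 - 1\right)^{2} = - 2 \cdot 3 \cdot 4^{2} = - 2 \cdot 3 \cdot 16 = \left(-2\right) 48 = -96$)
$f{\left(o \right)} = -3 + \left(-96 + o\right) \left(-28 + o\right)$ ($f{\left(o \right)} = -3 + \left(o - 28\right) \left(o - 96\right) = -3 + \left(-28 + o\right) \left(-96 + o\right) = -3 + \left(-96 + o\right) \left(-28 + o\right)$)
$f{\left(46 \right)} + 15 \left(-12\right) 16 = \left(2685 + 46^{2} - 5704\right) + 15 \left(-12\right) 16 = \left(2685 + 2116 - 5704\right) - 2880 = -903 - 2880 = -3783$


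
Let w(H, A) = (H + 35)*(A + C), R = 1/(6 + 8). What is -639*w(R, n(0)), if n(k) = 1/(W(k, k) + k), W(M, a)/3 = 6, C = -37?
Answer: 3311795/4 ≈ 8.2795e+5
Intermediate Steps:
W(M, a) = 18 (W(M, a) = 3*6 = 18)
n(k) = 1/(18 + k)
R = 1/14 ≈ 0.071429
w(H, A) = (-37 + A)*(35 + H) (w(H, A) = (H + 35)*(A - 37) = (35 + H)*(-37 + A) = (-37 + A)*(35 + H))
-639*w(R, n(0)) = -639*(-1295 - 37*1/14 + 35/(18 + 0) + (1/14)/(18 + 0)) = -639*(-1295 - 37/14 + 35/18 + (1/14)/18) = -639*(-1295 - 37/14 + 35*(1/18) + (1/18)*(1/14)) = -639*(-1295 - 37/14 + 35/18 + 1/252) = -639*(-46645/36) = 3311795/4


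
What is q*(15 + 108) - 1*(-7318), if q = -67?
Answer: -923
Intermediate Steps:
q*(15 + 108) - 1*(-7318) = -67*(15 + 108) - 1*(-7318) = -67*123 + 7318 = -8241 + 7318 = -923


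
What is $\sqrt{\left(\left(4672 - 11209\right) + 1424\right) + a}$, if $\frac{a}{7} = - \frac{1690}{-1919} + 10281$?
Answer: $\frac{4 \sqrt{15388539679}}{1919} \approx 258.57$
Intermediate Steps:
$a = \frac{138116503}{1919}$ ($a = 7 \left(- \frac{1690}{-1919} + 10281\right) = 7 \left(\left(-1690\right) \left(- \frac{1}{1919}\right) + 10281\right) = 7 \left(\frac{1690}{1919} + 10281\right) = 7 \cdot \frac{19730929}{1919} = \frac{138116503}{1919} \approx 71973.0$)
$\sqrt{\left(\left(4672 - 11209\right) + 1424\right) + a} = \sqrt{\left(\left(4672 - 11209\right) + 1424\right) + \frac{138116503}{1919}} = \sqrt{\left(-6537 + 1424\right) + \frac{138116503}{1919}} = \sqrt{-5113 + \frac{138116503}{1919}} = \sqrt{\frac{128304656}{1919}} = \frac{4 \sqrt{15388539679}}{1919}$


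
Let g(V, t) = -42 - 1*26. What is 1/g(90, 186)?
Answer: -1/68 ≈ -0.014706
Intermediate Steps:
g(V, t) = -68 (g(V, t) = -42 - 26 = -68)
1/g(90, 186) = 1/(-68) = -1/68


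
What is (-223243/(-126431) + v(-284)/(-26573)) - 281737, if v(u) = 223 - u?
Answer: -946532115227009/3359650963 ≈ -2.8174e+5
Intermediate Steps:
(-223243/(-126431) + v(-284)/(-26573)) - 281737 = (-223243/(-126431) + (223 - 1*(-284))/(-26573)) - 281737 = (-223243*(-1/126431) + (223 + 284)*(-1/26573)) - 281737 = (223243/126431 + 507*(-1/26573)) - 281737 = (223243/126431 - 507/26573) - 281737 = 5868135722/3359650963 - 281737 = -946532115227009/3359650963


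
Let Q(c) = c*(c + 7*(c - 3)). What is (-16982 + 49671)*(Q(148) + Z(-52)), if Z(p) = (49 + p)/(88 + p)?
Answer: 67518704543/12 ≈ 5.6266e+9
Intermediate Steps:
Z(p) = (49 + p)/(88 + p)
Q(c) = c*(-21 + 8*c) (Q(c) = c*(c + 7*(-3 + c)) = c*(c + (-21 + 7*c)) = c*(-21 + 8*c))
(-16982 + 49671)*(Q(148) + Z(-52)) = (-16982 + 49671)*(148*(-21 + 8*148) + (49 - 52)/(88 - 52)) = 32689*(148*(-21 + 1184) - 3/36) = 32689*(148*1163 + (1/36)*(-3)) = 32689*(172124 - 1/12) = 32689*(2065487/12) = 67518704543/12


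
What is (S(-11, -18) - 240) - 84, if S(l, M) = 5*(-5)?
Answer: -349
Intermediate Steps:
S(l, M) = -25
(S(-11, -18) - 240) - 84 = (-25 - 240) - 84 = -265 - 84 = -349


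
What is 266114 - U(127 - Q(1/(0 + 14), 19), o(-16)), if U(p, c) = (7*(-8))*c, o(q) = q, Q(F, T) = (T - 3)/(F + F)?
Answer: 265218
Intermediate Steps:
Q(F, T) = (-3 + T)/(2*F) (Q(F, T) = (-3 + T)/((2*F)) = (-3 + T)*(1/(2*F)) = (-3 + T)/(2*F))
U(p, c) = -56*c
266114 - U(127 - Q(1/(0 + 14), 19), o(-16)) = 266114 - (-56)*(-16) = 266114 - 1*896 = 266114 - 896 = 265218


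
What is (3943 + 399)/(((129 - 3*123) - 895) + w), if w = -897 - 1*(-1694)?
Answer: -167/13 ≈ -12.846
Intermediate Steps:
w = 797 (w = -897 + 1694 = 797)
(3943 + 399)/(((129 - 3*123) - 895) + w) = (3943 + 399)/(((129 - 3*123) - 895) + 797) = 4342/(((129 - 369) - 895) + 797) = 4342/((-240 - 895) + 797) = 4342/(-1135 + 797) = 4342/(-338) = 4342*(-1/338) = -167/13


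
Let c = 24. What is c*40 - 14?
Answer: 946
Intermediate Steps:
c*40 - 14 = 24*40 - 14 = 960 - 14 = 946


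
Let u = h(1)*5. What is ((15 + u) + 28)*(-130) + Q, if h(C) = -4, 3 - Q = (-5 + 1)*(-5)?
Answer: -3007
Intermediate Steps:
Q = -17 (Q = 3 - (-5 + 1)*(-5) = 3 - (-4)*(-5) = 3 - 1*20 = 3 - 20 = -17)
u = -20 (u = -4*5 = -20)
((15 + u) + 28)*(-130) + Q = ((15 - 20) + 28)*(-130) - 17 = (-5 + 28)*(-130) - 17 = 23*(-130) - 17 = -2990 - 17 = -3007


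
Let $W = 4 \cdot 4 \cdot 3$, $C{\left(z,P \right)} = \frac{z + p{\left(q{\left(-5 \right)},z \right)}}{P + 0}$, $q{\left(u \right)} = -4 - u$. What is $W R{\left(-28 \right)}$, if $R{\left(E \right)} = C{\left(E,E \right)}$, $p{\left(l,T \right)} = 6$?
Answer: $\frac{264}{7} \approx 37.714$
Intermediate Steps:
$C{\left(z,P \right)} = \frac{6 + z}{P}$ ($C{\left(z,P \right)} = \frac{z + 6}{P + 0} = \frac{6 + z}{P}$)
$W = 48$ ($W = 16 \cdot 3 = 48$)
$R{\left(E \right)} = \frac{6 + E}{E}$
$W R{\left(-28 \right)} = 48 \frac{6 - 28}{-28} = 48 \left(\left(- \frac{1}{28}\right) \left(-22\right)\right) = 48 \cdot \frac{11}{14} = \frac{264}{7}$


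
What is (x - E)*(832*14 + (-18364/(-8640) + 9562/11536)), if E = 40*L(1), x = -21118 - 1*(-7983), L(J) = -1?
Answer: -251434119331/1648 ≈ -1.5257e+8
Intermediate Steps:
x = -13135 (x = -21118 + 7983 = -13135)
E = -40 (E = 40*(-1) = -40)
(x - E)*(832*14 + (-18364/(-8640) + 9562/11536)) = (-13135 - 1*(-40))*(832*14 + (-18364/(-8640) + 9562/11536)) = (-13135 + 40)*(11648 + (-18364*(-1/8640) + 9562*(1/11536))) = -13095*(11648 + (4591/2160 + 683/824)) = -13095*(11648 + 657283/222480) = -13095*2592104323/222480 = -251434119331/1648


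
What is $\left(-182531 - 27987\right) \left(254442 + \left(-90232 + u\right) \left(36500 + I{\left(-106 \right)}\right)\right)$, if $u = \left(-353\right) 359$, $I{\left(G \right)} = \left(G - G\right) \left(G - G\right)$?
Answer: $1667039214192044$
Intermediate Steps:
$I{\left(G \right)} = 0$ ($I{\left(G \right)} = 0 \cdot 0 = 0$)
$u = -126727$
$\left(-182531 - 27987\right) \left(254442 + \left(-90232 + u\right) \left(36500 + I{\left(-106 \right)}\right)\right) = \left(-182531 - 27987\right) \left(254442 + \left(-90232 - 126727\right) \left(36500 + 0\right)\right) = - 210518 \left(254442 - 7919003500\right) = \left(-210518\right) \left(-7918749058\right) = 1667039214192044$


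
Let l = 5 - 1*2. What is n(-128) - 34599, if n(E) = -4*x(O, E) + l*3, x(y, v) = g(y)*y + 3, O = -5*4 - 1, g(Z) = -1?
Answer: -34686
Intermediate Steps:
l = 3 (l = 5 - 2 = 3)
O = -21 (O = -20 - 1 = -21)
x(y, v) = 3 - y (x(y, v) = -y + 3 = 3 - y)
n(E) = -87 (n(E) = -4*(3 - 1*(-21)) + 3*3 = -4*(3 + 21) + 9 = -4*24 + 9 = -96 + 9 = -87)
n(-128) - 34599 = -87 - 34599 = -34686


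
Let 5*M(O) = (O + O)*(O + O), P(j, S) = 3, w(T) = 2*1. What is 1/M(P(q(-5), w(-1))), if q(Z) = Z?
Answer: 5/36 ≈ 0.13889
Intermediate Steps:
w(T) = 2
M(O) = 4*O**2/5 (M(O) = ((O + O)*(O + O))/5 = ((2*O)*(2*O))/5 = (4*O**2)/5 = 4*O**2/5)
1/M(P(q(-5), w(-1))) = 1/((4/5)*3**2) = 1/((4/5)*9) = 1/(36/5) = 5/36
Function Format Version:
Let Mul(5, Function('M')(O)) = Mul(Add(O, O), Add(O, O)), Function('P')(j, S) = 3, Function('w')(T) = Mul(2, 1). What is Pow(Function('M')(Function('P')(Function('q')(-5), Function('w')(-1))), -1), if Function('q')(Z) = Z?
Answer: Rational(5, 36) ≈ 0.13889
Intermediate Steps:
Function('w')(T) = 2
Function('M')(O) = Mul(Rational(4, 5), Pow(O, 2)) (Function('M')(O) = Mul(Rational(1, 5), Mul(Add(O, O), Add(O, O))) = Mul(Rational(1, 5), Mul(Mul(2, O), Mul(2, O))) = Mul(Rational(1, 5), Mul(4, Pow(O, 2))) = Mul(Rational(4, 5), Pow(O, 2)))
Pow(Function('M')(Function('P')(Function('q')(-5), Function('w')(-1))), -1) = Pow(Mul(Rational(4, 5), Pow(3, 2)), -1) = Pow(Mul(Rational(4, 5), 9), -1) = Pow(Rational(36, 5), -1) = Rational(5, 36)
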